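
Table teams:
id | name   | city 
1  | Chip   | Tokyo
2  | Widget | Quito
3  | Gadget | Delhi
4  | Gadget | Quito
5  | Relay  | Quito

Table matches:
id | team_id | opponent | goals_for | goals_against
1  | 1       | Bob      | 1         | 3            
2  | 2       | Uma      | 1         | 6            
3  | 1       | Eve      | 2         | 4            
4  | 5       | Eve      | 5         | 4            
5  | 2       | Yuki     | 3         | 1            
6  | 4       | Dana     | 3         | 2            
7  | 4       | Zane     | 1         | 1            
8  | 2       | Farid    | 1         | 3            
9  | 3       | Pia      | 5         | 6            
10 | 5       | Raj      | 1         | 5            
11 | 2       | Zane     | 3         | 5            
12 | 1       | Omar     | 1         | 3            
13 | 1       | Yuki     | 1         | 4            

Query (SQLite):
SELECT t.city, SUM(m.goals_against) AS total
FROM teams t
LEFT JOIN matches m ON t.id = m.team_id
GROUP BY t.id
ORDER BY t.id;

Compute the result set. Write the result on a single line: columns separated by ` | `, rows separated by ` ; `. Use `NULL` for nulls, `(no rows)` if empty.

Tokyo | 14 ; Quito | 15 ; Delhi | 6 ; Quito | 3 ; Quito | 9

LEFT JOIN keeps every teams row; unmatched ones get NULL for matches columns.
Group by teams.id and compute SUM(m.goals_against). SUM over an all-NULL group is NULL.
  1: ids {1, 3, 12, 13} → SUM(m.goals_against)=14
  2: ids {2, 5, 8, 11} → SUM(m.goals_against)=15
  3: ids {9} → SUM(m.goals_against)=6
  4: ids {6, 7} → SUM(m.goals_against)=3
  5: ids {4, 10} → SUM(m.goals_against)=9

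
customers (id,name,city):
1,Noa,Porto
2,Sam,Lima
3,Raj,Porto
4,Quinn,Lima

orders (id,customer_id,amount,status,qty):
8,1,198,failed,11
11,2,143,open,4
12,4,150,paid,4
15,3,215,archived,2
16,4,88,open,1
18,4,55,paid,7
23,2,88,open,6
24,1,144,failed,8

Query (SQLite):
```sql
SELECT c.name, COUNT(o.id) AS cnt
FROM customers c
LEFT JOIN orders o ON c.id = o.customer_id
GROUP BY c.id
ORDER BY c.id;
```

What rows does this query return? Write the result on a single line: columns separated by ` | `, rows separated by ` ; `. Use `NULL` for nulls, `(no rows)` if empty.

LEFT JOIN keeps every customers row; unmatched ones get NULL for orders columns.
Group by customers.id and compute COUNT(o.id). COUNT(col) of an all-NULL group is 0.
  1: ids {8, 24} → COUNT(o.id)=2
  2: ids {11, 23} → COUNT(o.id)=2
  3: ids {15} → COUNT(o.id)=1
  4: ids {12, 16, 18} → COUNT(o.id)=3

Noa | 2 ; Sam | 2 ; Raj | 1 ; Quinn | 3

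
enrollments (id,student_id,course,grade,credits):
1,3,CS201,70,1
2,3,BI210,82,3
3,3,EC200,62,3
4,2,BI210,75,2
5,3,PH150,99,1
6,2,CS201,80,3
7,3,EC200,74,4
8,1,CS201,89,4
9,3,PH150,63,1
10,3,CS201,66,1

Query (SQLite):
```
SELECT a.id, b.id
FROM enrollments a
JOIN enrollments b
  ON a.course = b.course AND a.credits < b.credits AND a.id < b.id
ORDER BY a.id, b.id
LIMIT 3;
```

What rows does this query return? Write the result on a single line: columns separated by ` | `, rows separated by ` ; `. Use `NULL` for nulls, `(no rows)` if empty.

1 | 6 ; 1 | 8 ; 3 | 7

Pairs (a,b) with same course, a.credits < b.credits, a.id < b.id.
course groups: BI210:{2,4} CS201:{1,6,8,10} EC200:{3,7} PH150:{5,9}
Ordered by (a.id, b.id); first 3.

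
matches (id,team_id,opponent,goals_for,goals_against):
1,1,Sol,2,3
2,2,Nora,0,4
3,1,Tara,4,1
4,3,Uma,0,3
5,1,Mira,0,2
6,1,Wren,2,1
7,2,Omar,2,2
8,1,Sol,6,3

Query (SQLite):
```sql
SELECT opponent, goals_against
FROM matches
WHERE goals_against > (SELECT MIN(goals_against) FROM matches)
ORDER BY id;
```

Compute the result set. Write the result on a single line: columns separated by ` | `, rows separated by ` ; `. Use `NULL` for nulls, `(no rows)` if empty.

Scalar subquery: MIN(goals_against) over all matches rows = 1.
Keep rows where goals_against > that value.

Sol | 3 ; Nora | 4 ; Uma | 3 ; Mira | 2 ; Omar | 2 ; Sol | 3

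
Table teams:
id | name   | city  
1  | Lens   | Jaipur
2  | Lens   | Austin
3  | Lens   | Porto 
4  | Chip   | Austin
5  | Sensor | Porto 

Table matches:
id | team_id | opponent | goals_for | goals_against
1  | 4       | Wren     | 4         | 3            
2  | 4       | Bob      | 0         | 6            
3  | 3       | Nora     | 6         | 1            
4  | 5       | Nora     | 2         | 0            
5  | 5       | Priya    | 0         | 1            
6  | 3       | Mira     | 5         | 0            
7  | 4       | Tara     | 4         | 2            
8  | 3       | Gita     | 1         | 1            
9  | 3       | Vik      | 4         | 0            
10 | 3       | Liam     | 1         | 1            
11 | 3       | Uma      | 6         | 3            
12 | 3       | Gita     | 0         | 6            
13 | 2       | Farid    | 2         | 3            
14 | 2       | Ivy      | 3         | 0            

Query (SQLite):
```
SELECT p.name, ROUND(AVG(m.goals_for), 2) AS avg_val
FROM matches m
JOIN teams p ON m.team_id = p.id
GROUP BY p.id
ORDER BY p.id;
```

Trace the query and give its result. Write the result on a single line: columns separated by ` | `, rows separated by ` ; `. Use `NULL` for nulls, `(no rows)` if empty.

Join each matches row to its teams via team_id.
Group joined rows by teams.id; compute ROUND(AVG(m.goals_for), 2) per group.
  2: ids {13, 14} → ROUND(AVG(m.goals_for), 2)=2.5
  3: ids {3, 6, 8, 9, 10, 11, 12} → ROUND(AVG(m.goals_for), 2)=3.29
  4: ids {1, 2, 7} → ROUND(AVG(m.goals_for), 2)=2.67
  5: ids {4, 5} → ROUND(AVG(m.goals_for), 2)=1

Lens | 2.5 ; Lens | 3.29 ; Chip | 2.67 ; Sensor | 1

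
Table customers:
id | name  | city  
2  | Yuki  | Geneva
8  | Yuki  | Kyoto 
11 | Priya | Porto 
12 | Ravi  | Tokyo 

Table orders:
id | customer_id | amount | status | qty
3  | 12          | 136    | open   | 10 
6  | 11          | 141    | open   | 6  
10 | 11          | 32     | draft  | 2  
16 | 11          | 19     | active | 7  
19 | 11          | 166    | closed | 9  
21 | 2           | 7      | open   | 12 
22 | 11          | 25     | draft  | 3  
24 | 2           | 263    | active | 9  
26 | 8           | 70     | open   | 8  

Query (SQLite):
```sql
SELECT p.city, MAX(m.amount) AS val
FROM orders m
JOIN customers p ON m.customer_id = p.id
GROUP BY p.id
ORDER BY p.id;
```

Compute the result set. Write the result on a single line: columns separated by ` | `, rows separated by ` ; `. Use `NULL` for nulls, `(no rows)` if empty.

Join each orders row to its customers via customer_id.
Group joined rows by customers.id; compute MAX(m.amount) per group.
  2: ids {21, 24} → MAX(m.amount)=263
  8: ids {26} → MAX(m.amount)=70
  11: ids {6, 10, 16, 19, 22} → MAX(m.amount)=166
  12: ids {3} → MAX(m.amount)=136

Geneva | 263 ; Kyoto | 70 ; Porto | 166 ; Tokyo | 136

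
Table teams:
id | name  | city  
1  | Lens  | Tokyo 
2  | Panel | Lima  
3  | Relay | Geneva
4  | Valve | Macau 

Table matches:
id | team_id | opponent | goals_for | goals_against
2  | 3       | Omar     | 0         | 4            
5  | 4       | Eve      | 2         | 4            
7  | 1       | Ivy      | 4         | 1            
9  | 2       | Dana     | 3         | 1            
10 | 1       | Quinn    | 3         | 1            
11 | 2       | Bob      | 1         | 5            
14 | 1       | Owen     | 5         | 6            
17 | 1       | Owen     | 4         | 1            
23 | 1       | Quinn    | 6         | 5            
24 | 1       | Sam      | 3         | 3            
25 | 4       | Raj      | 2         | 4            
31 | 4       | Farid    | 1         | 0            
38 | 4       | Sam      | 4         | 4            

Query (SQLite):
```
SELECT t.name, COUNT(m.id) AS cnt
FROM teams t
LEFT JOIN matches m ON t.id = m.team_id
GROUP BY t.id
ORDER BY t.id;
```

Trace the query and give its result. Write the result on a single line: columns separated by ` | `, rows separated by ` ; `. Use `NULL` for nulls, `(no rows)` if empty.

LEFT JOIN keeps every teams row; unmatched ones get NULL for matches columns.
Group by teams.id and compute COUNT(m.id). COUNT(col) of an all-NULL group is 0.
  1: ids {7, 10, 14, 17, 23, 24} → COUNT(m.id)=6
  2: ids {9, 11} → COUNT(m.id)=2
  3: ids {2} → COUNT(m.id)=1
  4: ids {5, 25, 31, 38} → COUNT(m.id)=4

Lens | 6 ; Panel | 2 ; Relay | 1 ; Valve | 4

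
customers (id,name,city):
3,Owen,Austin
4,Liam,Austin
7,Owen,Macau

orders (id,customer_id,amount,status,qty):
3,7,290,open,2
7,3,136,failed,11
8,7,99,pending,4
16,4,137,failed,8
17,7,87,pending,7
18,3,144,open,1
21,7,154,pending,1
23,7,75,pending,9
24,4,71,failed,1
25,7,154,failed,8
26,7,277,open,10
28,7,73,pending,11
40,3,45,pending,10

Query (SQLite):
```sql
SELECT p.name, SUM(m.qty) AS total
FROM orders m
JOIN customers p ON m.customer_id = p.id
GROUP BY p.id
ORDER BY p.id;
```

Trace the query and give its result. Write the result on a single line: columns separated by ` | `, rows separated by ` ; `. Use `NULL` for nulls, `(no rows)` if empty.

Join each orders row to its customers via customer_id.
Group joined rows by customers.id; compute SUM(m.qty) per group.
  3: ids {7, 18, 40} → SUM(m.qty)=22
  4: ids {16, 24} → SUM(m.qty)=9
  7: ids {3, 8, 17, 21, 23, 25, 26, 28} → SUM(m.qty)=52

Owen | 22 ; Liam | 9 ; Owen | 52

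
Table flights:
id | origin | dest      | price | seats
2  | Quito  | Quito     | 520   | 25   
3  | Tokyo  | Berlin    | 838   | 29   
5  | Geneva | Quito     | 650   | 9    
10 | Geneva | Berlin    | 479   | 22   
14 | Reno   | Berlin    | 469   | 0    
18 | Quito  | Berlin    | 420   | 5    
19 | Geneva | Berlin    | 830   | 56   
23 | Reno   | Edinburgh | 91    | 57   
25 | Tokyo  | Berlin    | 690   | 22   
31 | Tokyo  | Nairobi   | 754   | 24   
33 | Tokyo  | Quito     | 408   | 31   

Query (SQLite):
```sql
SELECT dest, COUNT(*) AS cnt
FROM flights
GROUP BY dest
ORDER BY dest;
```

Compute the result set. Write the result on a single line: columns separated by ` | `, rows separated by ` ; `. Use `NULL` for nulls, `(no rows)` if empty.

Berlin | 6 ; Edinburgh | 1 ; Nairobi | 1 ; Quito | 3

Partition flights by dest; compute COUNT(*) within each group.
  Berlin: ids {3, 10, 14, 18, 19, 25} → COUNT(*)=6
  Edinburgh: ids {23} → COUNT(*)=1
  Nairobi: ids {31} → COUNT(*)=1
  Quito: ids {2, 5, 33} → COUNT(*)=3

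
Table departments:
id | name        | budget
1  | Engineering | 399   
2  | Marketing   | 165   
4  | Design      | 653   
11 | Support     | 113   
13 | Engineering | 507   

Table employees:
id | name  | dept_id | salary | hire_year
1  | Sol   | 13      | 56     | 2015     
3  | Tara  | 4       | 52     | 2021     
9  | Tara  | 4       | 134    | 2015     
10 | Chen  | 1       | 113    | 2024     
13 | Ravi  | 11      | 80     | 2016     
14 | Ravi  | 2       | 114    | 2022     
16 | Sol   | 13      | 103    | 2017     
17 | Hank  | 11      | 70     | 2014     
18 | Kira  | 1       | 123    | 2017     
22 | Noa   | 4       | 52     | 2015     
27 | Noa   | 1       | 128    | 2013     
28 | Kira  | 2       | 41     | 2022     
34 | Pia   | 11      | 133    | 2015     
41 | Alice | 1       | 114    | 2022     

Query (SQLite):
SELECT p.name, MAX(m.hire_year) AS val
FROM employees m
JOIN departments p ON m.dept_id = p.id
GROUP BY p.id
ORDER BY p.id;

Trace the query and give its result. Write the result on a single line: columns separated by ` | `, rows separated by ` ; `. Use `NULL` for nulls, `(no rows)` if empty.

Join each employees row to its departments via dept_id.
Group joined rows by departments.id; compute MAX(m.hire_year) per group.
  1: ids {10, 18, 27, 41} → MAX(m.hire_year)=2024
  2: ids {14, 28} → MAX(m.hire_year)=2022
  4: ids {3, 9, 22} → MAX(m.hire_year)=2021
  11: ids {13, 17, 34} → MAX(m.hire_year)=2016
  13: ids {1, 16} → MAX(m.hire_year)=2017

Engineering | 2024 ; Marketing | 2022 ; Design | 2021 ; Support | 2016 ; Engineering | 2017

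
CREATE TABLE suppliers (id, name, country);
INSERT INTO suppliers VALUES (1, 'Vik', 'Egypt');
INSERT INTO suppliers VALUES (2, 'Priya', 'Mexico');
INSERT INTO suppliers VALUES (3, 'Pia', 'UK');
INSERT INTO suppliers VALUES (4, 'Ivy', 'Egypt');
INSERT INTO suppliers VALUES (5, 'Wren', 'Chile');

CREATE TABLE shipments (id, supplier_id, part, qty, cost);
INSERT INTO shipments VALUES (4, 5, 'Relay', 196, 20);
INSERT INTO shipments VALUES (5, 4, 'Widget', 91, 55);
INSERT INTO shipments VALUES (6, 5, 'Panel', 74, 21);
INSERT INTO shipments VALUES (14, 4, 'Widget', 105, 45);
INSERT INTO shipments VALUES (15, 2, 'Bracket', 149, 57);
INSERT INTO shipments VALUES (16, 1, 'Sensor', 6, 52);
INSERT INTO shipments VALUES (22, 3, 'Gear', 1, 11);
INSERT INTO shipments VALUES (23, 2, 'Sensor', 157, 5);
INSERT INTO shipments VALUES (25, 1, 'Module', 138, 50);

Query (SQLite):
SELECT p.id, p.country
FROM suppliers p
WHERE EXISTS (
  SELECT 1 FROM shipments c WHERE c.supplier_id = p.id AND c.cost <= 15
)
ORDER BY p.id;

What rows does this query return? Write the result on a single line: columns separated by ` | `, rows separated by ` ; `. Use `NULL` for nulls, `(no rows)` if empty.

2 | Mexico ; 3 | UK

For each suppliers row, check whether any shipments with matching supplier_id has cost <= 15.
Keep rows where that is true.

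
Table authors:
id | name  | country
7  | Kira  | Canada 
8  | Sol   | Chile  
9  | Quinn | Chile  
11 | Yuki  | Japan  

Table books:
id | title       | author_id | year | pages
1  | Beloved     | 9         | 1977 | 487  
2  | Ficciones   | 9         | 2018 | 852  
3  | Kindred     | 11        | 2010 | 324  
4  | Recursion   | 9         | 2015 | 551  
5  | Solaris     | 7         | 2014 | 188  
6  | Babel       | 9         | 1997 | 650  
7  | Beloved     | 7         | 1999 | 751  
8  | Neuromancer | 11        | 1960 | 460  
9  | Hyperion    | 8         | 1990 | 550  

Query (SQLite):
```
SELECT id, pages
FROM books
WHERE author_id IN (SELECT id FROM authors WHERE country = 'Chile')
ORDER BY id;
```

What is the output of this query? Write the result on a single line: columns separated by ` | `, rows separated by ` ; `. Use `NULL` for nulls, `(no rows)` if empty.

Inner query: authors.id where country = 'Chile'.
Outer: keep books rows whose author_id is in that set.
Inner query → {8, 9}

1 | 487 ; 2 | 852 ; 4 | 551 ; 6 | 650 ; 9 | 550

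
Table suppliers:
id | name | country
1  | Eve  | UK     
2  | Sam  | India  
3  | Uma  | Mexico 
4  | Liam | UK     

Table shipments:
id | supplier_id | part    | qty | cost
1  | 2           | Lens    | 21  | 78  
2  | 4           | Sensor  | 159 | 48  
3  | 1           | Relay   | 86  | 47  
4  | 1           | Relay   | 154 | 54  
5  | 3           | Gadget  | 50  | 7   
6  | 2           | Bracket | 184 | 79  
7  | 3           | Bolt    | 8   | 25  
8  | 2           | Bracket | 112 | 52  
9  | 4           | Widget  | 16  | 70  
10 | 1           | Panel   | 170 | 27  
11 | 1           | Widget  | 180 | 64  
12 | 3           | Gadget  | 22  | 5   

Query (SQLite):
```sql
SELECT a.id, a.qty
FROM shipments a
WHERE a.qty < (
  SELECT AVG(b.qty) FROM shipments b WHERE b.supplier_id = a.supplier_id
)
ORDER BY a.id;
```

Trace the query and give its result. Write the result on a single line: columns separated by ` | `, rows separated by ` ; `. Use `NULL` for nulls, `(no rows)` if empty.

For each shipments row a, compute AVG(qty) over rows sharing a.supplier_id.
Keep row a if a.qty < that per-group AVG.
  supplier_id=1: AVG(qty) = 147.5
  supplier_id=2: AVG(qty) = 105.666667
  supplier_id=3: AVG(qty) = 26.666667
  supplier_id=4: AVG(qty) = 87.5

1 | 21 ; 3 | 86 ; 7 | 8 ; 9 | 16 ; 12 | 22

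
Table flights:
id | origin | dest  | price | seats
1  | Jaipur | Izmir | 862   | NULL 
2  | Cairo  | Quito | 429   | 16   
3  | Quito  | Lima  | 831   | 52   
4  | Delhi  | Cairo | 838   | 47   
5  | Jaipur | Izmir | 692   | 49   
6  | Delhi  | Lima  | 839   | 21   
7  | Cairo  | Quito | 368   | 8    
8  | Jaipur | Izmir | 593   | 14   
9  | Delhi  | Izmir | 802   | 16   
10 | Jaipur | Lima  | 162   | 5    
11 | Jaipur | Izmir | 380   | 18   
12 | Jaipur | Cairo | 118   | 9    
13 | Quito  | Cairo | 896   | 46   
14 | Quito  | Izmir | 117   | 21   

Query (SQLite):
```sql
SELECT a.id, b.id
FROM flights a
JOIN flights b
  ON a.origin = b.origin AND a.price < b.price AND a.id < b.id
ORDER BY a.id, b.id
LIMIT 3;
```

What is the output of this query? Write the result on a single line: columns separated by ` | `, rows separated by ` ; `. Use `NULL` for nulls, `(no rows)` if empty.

Pairs (a,b) with same origin, a.price < b.price, a.id < b.id.
origin groups: Cairo:{2,7} Delhi:{4,6,9} Jaipur:{1,5,8,10,11,12} Quito:{3,13,14}
Ordered by (a.id, b.id); first 3.

3 | 13 ; 4 | 6 ; 10 | 11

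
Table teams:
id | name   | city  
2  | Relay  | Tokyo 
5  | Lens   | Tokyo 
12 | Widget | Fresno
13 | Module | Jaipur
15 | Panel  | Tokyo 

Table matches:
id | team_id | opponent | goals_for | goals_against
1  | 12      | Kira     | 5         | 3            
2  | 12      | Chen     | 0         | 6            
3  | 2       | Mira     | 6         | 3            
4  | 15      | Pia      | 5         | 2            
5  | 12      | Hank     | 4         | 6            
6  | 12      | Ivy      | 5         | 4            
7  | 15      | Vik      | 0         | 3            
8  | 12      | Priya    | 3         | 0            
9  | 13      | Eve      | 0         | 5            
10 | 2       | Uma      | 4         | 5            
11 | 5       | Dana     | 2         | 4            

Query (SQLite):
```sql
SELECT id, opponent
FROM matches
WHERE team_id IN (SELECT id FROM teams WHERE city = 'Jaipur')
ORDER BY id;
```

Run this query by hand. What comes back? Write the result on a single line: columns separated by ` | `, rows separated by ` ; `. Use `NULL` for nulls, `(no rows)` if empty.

Inner query: teams.id where city = 'Jaipur'.
Outer: keep matches rows whose team_id is in that set.
Inner query → {13}

9 | Eve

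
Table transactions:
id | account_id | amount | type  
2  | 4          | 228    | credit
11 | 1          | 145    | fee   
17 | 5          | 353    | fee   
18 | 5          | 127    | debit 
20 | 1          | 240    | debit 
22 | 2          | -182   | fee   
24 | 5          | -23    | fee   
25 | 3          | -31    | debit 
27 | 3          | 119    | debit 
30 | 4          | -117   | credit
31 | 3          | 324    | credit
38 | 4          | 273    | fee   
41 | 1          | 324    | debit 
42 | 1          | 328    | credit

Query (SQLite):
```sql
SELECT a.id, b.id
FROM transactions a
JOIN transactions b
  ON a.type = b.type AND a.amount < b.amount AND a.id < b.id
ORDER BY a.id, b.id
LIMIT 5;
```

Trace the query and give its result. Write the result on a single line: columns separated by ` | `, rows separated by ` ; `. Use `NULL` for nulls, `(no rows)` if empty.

2 | 31 ; 2 | 42 ; 11 | 17 ; 11 | 38 ; 18 | 20

Pairs (a,b) with same type, a.amount < b.amount, a.id < b.id.
type groups: credit:{2,30,31,42} debit:{18,20,25,27,41} fee:{11,17,22,24,38}
Ordered by (a.id, b.id); first 5.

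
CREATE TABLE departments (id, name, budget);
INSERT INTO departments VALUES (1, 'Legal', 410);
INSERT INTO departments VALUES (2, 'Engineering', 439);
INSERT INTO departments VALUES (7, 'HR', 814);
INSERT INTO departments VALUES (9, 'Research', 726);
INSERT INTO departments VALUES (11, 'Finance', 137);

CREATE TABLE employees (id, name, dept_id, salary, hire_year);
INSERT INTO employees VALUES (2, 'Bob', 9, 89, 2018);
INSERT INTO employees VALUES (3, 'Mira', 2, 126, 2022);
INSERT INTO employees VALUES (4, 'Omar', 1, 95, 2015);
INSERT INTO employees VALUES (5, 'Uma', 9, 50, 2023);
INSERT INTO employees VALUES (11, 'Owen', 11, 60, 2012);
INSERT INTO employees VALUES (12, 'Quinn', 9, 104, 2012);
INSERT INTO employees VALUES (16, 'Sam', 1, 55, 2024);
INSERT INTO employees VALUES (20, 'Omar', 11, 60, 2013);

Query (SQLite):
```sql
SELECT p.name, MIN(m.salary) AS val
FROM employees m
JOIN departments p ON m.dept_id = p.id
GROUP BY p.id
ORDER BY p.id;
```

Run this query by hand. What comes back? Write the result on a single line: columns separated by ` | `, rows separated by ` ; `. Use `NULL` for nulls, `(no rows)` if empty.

Join each employees row to its departments via dept_id.
Group joined rows by departments.id; compute MIN(m.salary) per group.
  1: ids {4, 16} → MIN(m.salary)=55
  2: ids {3} → MIN(m.salary)=126
  9: ids {2, 5, 12} → MIN(m.salary)=50
  11: ids {11, 20} → MIN(m.salary)=60

Legal | 55 ; Engineering | 126 ; Research | 50 ; Finance | 60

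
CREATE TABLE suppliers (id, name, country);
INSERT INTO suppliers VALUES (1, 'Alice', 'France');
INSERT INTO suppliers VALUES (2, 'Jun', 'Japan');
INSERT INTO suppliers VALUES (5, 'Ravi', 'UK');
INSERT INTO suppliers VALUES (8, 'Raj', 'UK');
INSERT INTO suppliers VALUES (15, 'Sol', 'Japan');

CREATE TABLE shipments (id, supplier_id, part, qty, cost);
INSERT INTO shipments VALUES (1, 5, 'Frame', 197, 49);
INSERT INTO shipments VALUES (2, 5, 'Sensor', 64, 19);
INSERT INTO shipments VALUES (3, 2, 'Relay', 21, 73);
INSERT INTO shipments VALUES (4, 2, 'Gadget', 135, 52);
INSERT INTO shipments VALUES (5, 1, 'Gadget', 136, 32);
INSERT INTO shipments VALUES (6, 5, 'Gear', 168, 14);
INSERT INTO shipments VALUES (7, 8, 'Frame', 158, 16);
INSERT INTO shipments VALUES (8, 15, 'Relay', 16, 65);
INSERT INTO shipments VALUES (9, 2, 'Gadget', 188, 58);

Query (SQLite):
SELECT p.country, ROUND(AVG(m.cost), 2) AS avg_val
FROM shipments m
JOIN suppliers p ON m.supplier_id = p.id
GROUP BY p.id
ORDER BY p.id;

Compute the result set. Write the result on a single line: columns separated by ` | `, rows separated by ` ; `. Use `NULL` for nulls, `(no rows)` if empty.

Join each shipments row to its suppliers via supplier_id.
Group joined rows by suppliers.id; compute ROUND(AVG(m.cost), 2) per group.
  1: ids {5} → ROUND(AVG(m.cost), 2)=32
  2: ids {3, 4, 9} → ROUND(AVG(m.cost), 2)=61
  5: ids {1, 2, 6} → ROUND(AVG(m.cost), 2)=27.33
  8: ids {7} → ROUND(AVG(m.cost), 2)=16
  15: ids {8} → ROUND(AVG(m.cost), 2)=65

France | 32 ; Japan | 61 ; UK | 27.33 ; UK | 16 ; Japan | 65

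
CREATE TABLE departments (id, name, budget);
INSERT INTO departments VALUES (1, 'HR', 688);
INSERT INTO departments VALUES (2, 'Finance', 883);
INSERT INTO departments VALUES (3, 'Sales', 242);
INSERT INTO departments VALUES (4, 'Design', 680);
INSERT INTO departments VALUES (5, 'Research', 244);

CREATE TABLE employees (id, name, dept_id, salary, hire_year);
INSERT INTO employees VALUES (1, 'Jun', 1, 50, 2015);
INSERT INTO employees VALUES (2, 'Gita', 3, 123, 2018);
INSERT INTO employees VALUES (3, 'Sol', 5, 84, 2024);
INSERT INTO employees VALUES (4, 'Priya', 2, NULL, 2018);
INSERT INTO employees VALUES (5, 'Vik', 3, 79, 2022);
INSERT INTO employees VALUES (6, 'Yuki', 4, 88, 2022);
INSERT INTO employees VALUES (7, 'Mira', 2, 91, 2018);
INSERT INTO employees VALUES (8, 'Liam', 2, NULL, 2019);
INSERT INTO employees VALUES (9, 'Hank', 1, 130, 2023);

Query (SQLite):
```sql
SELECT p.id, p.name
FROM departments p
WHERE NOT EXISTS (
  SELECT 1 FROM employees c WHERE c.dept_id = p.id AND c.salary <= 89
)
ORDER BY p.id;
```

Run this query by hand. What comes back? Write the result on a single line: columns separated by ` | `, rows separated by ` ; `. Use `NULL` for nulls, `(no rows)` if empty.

2 | Finance

For each departments row, check whether any employees with matching dept_id has salary <= 89.
Keep rows where that is false.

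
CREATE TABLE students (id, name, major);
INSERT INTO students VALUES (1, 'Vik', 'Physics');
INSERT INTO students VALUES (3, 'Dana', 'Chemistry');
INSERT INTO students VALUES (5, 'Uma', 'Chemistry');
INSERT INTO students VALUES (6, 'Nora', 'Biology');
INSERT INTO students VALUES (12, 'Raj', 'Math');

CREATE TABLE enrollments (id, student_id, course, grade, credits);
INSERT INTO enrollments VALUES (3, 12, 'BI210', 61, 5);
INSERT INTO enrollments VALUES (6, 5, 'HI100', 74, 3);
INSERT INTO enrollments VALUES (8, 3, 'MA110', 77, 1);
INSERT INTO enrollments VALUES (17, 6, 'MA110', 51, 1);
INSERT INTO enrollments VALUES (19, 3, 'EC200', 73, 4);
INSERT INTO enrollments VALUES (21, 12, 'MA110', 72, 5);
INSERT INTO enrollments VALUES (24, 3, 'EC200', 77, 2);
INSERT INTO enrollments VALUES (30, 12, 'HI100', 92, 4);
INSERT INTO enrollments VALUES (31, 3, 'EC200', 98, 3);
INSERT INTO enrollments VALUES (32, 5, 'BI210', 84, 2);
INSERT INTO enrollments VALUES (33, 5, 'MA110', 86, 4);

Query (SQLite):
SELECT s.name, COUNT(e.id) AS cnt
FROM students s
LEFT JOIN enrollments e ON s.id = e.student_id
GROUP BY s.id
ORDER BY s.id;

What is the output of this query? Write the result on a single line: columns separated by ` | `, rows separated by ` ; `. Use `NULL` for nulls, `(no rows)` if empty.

Vik | 0 ; Dana | 4 ; Uma | 3 ; Nora | 1 ; Raj | 3

LEFT JOIN keeps every students row; unmatched ones get NULL for enrollments columns.
Group by students.id and compute COUNT(e.id). COUNT(col) of an all-NULL group is 0.
  1: ids {—} → COUNT(e.id)=0
  3: ids {8, 19, 24, 31} → COUNT(e.id)=4
  5: ids {6, 32, 33} → COUNT(e.id)=3
  6: ids {17} → COUNT(e.id)=1
  12: ids {3, 21, 30} → COUNT(e.id)=3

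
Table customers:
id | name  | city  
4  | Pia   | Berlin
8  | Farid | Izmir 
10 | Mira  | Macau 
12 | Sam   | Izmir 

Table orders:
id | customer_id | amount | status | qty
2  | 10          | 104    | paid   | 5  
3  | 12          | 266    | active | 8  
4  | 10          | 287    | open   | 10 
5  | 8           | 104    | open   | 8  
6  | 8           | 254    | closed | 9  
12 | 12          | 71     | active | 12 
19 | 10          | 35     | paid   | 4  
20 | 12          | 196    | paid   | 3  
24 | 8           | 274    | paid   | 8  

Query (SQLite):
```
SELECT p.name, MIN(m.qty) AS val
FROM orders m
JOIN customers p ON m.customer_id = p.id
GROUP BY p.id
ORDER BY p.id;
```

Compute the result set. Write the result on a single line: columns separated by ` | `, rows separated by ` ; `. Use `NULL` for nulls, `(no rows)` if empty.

Join each orders row to its customers via customer_id.
Group joined rows by customers.id; compute MIN(m.qty) per group.
  8: ids {5, 6, 24} → MIN(m.qty)=8
  10: ids {2, 4, 19} → MIN(m.qty)=4
  12: ids {3, 12, 20} → MIN(m.qty)=3

Farid | 8 ; Mira | 4 ; Sam | 3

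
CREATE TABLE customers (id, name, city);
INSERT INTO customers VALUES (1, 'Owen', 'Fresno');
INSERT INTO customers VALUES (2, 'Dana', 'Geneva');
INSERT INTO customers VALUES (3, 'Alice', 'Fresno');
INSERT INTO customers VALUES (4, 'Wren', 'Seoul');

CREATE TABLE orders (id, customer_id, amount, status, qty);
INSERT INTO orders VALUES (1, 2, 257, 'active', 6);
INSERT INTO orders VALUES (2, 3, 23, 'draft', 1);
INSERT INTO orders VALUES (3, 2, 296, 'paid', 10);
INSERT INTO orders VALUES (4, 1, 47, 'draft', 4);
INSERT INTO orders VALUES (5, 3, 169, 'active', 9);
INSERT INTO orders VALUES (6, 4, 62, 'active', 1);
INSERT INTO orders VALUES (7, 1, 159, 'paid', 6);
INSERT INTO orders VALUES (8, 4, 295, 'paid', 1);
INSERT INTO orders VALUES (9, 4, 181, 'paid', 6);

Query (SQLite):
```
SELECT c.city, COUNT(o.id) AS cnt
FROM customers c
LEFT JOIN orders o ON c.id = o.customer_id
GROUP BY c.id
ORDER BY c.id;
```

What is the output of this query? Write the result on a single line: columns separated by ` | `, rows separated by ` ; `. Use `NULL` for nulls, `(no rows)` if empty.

Fresno | 2 ; Geneva | 2 ; Fresno | 2 ; Seoul | 3

LEFT JOIN keeps every customers row; unmatched ones get NULL for orders columns.
Group by customers.id and compute COUNT(o.id). COUNT(col) of an all-NULL group is 0.
  1: ids {4, 7} → COUNT(o.id)=2
  2: ids {1, 3} → COUNT(o.id)=2
  3: ids {2, 5} → COUNT(o.id)=2
  4: ids {6, 8, 9} → COUNT(o.id)=3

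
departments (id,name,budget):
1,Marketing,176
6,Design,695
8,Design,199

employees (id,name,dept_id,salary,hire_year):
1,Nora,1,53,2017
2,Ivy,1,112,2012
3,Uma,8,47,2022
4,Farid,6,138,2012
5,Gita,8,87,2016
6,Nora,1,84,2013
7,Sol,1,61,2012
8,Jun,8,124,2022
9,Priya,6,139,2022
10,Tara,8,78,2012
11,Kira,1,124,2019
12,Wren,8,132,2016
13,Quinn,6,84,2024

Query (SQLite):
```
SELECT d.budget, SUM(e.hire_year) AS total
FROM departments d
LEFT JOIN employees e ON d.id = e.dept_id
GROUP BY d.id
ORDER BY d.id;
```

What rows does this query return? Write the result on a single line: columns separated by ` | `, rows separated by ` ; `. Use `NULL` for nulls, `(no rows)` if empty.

176 | 10073 ; 695 | 6058 ; 199 | 10088

LEFT JOIN keeps every departments row; unmatched ones get NULL for employees columns.
Group by departments.id and compute SUM(e.hire_year). SUM over an all-NULL group is NULL.
  1: ids {1, 2, 6, 7, 11} → SUM(e.hire_year)=10073
  6: ids {4, 9, 13} → SUM(e.hire_year)=6058
  8: ids {3, 5, 8, 10, 12} → SUM(e.hire_year)=10088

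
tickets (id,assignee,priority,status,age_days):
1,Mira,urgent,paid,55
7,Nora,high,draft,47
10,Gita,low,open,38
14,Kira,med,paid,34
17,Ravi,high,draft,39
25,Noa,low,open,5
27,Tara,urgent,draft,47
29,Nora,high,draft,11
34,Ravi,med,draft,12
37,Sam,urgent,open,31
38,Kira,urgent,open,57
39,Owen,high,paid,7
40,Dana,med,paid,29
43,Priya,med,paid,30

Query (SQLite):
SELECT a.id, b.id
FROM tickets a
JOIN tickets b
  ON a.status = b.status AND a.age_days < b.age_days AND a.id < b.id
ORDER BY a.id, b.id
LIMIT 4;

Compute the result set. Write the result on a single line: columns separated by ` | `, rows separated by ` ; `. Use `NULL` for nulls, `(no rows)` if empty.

Pairs (a,b) with same status, a.age_days < b.age_days, a.id < b.id.
status groups: draft:{7,17,27,29,34} open:{10,25,37,38} paid:{1,14,39,40,43}
Ordered by (a.id, b.id); first 4.

10 | 38 ; 17 | 27 ; 25 | 37 ; 25 | 38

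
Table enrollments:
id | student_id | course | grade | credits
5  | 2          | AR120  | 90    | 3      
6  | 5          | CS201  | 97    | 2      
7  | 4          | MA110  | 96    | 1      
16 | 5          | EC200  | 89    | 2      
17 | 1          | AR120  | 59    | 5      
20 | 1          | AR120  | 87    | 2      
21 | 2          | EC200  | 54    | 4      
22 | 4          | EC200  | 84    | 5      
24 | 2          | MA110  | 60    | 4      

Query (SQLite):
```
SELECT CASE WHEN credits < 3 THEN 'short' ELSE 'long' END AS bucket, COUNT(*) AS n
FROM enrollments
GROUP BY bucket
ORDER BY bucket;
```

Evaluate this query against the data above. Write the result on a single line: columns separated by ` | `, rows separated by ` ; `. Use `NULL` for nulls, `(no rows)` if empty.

Bucket rows by credits < 3 → 'short' else 'long'; count each bucket.

long | 5 ; short | 4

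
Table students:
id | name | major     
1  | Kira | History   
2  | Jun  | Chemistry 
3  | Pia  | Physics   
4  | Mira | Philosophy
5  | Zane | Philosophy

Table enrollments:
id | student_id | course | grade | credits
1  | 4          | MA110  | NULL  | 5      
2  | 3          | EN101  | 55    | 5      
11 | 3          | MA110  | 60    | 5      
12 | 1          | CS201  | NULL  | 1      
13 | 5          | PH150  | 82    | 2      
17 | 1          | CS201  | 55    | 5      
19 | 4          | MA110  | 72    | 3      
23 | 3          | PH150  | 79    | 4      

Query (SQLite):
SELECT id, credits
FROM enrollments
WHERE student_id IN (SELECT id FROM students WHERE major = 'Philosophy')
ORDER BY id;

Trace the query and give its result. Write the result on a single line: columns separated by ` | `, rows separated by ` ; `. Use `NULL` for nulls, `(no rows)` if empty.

1 | 5 ; 13 | 2 ; 19 | 3

Inner query: students.id where major = 'Philosophy'.
Outer: keep enrollments rows whose student_id is in that set.
Inner query → {4, 5}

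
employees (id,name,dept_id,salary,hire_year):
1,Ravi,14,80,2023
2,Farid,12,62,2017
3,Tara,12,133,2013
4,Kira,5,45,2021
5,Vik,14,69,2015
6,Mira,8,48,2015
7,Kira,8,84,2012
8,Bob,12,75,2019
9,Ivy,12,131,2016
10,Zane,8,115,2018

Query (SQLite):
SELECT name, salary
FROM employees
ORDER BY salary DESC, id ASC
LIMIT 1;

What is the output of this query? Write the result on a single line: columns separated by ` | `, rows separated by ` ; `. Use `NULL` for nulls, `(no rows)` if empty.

Tara | 133

Sort by salary desc, tiebreak id asc: (133, id=3), (131, id=9), (115, id=10), (84, id=7) …. Take first 1.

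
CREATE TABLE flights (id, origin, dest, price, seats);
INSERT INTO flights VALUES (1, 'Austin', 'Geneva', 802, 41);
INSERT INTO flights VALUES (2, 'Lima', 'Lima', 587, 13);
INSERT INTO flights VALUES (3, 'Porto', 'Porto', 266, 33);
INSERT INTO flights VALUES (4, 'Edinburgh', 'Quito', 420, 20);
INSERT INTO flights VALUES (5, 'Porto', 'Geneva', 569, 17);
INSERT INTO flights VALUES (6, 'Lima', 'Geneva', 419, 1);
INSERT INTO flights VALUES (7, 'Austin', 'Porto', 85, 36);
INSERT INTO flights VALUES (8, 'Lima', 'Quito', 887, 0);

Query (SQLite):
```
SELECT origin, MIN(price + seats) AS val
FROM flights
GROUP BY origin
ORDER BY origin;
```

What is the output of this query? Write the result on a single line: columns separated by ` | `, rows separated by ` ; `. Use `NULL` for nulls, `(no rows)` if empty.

For each row compute price + seats.
Group by origin; take MIN of the expression per group.
  Austin: ids {1, 7} → MIN(price + seats)=121
  Edinburgh: ids {4} → MIN(price + seats)=440
  Lima: ids {2, 6, 8} → MIN(price + seats)=420
  Porto: ids {3, 5} → MIN(price + seats)=299

Austin | 121 ; Edinburgh | 440 ; Lima | 420 ; Porto | 299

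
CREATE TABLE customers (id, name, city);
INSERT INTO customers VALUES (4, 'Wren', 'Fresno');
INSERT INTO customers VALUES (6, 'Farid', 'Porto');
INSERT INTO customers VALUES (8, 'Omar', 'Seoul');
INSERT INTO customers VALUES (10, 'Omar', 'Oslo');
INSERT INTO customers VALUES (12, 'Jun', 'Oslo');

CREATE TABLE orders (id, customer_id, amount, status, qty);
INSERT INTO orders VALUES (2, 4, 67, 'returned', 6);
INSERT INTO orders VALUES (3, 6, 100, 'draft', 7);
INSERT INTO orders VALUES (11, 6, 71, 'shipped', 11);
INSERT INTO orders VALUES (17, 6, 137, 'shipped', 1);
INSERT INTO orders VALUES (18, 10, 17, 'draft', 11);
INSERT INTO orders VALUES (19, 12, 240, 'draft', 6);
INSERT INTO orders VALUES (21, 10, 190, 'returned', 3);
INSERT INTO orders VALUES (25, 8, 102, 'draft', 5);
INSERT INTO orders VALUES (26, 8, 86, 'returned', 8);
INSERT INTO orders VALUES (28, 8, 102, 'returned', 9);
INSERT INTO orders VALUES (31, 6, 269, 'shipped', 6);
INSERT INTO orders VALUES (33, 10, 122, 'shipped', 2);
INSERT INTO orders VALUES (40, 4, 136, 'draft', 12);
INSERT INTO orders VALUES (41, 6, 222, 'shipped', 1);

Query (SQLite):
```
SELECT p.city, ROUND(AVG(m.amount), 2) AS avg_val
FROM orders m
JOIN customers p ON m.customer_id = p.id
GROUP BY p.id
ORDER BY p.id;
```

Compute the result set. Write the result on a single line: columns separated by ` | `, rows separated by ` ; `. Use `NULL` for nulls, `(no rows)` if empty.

Join each orders row to its customers via customer_id.
Group joined rows by customers.id; compute ROUND(AVG(m.amount), 2) per group.
  4: ids {2, 40} → ROUND(AVG(m.amount), 2)=101.5
  6: ids {3, 11, 17, 31, 41} → ROUND(AVG(m.amount), 2)=159.8
  8: ids {25, 26, 28} → ROUND(AVG(m.amount), 2)=96.67
  10: ids {18, 21, 33} → ROUND(AVG(m.amount), 2)=109.67
  12: ids {19} → ROUND(AVG(m.amount), 2)=240

Fresno | 101.5 ; Porto | 159.8 ; Seoul | 96.67 ; Oslo | 109.67 ; Oslo | 240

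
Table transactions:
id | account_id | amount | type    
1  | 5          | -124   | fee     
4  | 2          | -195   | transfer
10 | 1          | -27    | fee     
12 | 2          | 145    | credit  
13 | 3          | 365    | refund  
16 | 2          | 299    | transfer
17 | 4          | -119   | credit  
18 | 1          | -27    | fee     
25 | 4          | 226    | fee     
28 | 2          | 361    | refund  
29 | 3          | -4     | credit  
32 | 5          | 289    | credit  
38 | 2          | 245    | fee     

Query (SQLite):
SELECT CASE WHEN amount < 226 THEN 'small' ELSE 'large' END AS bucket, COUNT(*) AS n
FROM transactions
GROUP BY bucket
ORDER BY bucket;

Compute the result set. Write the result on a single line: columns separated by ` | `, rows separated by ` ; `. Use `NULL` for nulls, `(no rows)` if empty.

large | 6 ; small | 7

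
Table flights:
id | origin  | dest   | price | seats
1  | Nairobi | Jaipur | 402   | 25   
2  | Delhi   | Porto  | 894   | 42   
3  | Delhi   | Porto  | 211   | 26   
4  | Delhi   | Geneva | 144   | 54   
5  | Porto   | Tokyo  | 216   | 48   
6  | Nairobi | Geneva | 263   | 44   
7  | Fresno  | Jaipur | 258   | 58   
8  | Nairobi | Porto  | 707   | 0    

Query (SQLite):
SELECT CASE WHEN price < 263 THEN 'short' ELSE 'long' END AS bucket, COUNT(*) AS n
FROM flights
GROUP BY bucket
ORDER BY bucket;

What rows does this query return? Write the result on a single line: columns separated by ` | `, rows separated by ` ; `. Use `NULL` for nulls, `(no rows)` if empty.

Bucket rows by price < 263 → 'short' else 'long'; count each bucket.

long | 4 ; short | 4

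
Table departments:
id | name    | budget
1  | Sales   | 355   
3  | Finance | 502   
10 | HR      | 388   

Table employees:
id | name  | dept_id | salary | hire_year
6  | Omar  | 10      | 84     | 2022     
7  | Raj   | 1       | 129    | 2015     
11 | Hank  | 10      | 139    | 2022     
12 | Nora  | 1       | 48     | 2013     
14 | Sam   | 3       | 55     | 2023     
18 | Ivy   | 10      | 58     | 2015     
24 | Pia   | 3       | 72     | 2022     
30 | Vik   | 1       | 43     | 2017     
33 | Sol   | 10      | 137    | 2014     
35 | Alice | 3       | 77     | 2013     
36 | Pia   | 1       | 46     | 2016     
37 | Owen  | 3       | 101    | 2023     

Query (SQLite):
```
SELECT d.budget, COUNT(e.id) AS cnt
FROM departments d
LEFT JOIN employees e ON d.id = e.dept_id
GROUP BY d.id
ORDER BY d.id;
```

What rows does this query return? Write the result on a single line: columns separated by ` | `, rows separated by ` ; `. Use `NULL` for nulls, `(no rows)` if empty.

355 | 4 ; 502 | 4 ; 388 | 4

LEFT JOIN keeps every departments row; unmatched ones get NULL for employees columns.
Group by departments.id and compute COUNT(e.id). COUNT(col) of an all-NULL group is 0.
  1: ids {7, 12, 30, 36} → COUNT(e.id)=4
  3: ids {14, 24, 35, 37} → COUNT(e.id)=4
  10: ids {6, 11, 18, 33} → COUNT(e.id)=4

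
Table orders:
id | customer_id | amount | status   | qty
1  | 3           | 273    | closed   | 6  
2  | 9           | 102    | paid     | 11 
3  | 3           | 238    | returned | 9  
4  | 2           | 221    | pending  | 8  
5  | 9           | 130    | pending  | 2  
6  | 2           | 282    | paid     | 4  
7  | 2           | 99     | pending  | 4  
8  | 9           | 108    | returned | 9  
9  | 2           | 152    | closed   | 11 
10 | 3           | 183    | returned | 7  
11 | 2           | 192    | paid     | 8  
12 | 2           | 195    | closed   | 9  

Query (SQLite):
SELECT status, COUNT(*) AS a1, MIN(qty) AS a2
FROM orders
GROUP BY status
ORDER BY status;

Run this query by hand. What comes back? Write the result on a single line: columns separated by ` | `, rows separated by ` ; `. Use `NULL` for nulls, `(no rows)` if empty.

closed | 3 | 6 ; paid | 3 | 4 ; pending | 3 | 2 ; returned | 3 | 7

Group orders by status.
Per group compute: COUNT(*), MIN(qty).
  closed: ids {1, 9, 12} → COUNT(*)=3, MIN(qty)=6
  paid: ids {2, 6, 11} → COUNT(*)=3, MIN(qty)=4
  pending: ids {4, 5, 7} → COUNT(*)=3, MIN(qty)=2
  returned: ids {3, 8, 10} → COUNT(*)=3, MIN(qty)=7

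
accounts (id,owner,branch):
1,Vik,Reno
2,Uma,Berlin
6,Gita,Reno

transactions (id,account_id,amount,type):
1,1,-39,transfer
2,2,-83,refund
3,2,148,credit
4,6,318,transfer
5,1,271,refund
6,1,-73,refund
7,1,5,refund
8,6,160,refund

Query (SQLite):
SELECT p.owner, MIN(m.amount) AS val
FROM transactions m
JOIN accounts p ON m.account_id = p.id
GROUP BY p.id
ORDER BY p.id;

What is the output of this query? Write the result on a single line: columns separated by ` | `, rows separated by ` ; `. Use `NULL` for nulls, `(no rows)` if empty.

Join each transactions row to its accounts via account_id.
Group joined rows by accounts.id; compute MIN(m.amount) per group.
  1: ids {1, 5, 6, 7} → MIN(m.amount)=-73
  2: ids {2, 3} → MIN(m.amount)=-83
  6: ids {4, 8} → MIN(m.amount)=160

Vik | -73 ; Uma | -83 ; Gita | 160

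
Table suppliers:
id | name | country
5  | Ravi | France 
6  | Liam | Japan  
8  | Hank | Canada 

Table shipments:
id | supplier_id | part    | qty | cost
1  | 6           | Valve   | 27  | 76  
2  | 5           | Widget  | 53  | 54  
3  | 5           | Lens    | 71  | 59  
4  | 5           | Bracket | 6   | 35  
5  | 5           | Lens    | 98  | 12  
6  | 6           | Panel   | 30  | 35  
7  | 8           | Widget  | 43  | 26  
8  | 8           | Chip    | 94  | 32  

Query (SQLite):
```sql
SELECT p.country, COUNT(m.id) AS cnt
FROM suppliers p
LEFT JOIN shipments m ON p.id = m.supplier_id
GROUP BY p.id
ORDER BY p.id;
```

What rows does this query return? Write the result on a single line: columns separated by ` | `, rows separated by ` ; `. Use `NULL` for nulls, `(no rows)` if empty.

France | 4 ; Japan | 2 ; Canada | 2

LEFT JOIN keeps every suppliers row; unmatched ones get NULL for shipments columns.
Group by suppliers.id and compute COUNT(m.id). COUNT(col) of an all-NULL group is 0.
  5: ids {2, 3, 4, 5} → COUNT(m.id)=4
  6: ids {1, 6} → COUNT(m.id)=2
  8: ids {7, 8} → COUNT(m.id)=2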